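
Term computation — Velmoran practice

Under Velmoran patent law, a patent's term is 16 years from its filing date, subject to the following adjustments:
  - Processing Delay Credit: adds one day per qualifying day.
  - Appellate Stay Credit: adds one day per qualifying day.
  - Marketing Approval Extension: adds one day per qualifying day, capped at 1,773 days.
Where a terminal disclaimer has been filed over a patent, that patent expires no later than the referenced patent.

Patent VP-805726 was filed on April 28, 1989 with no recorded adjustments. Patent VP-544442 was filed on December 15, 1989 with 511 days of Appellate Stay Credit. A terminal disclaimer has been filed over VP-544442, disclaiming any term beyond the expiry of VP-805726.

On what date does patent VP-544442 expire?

Natural term of VP-544442:
  Base: filing + 16 years → 15 December 2005.
  Appellate Stay Credit: +511 days → 10 May 2007.
Expiry of referenced patent VP-805726:
  Base: filing + 16 years → 28 April 2005.
Terminal disclaimer: VP-544442 expires on the earlier of 10 May 2007 and 28 April 2005.

2005-04-28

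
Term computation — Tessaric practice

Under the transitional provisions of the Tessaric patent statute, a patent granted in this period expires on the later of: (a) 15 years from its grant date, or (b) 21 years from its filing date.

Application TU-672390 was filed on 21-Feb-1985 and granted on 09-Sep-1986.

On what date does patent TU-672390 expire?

2006-02-21

(a) grant + 15 years → 9 September 2001.
(b) filing + 21 years → 21 February 2006.
Later of the two: 21 February 2006.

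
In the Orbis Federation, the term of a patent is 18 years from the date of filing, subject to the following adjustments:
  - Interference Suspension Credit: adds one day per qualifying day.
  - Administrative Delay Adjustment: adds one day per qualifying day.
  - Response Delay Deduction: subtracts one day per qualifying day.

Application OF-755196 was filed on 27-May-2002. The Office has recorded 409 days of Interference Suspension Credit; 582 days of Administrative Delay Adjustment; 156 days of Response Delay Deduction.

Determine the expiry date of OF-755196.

2022-09-09

Base term: filing date + 18 years → 27 May 2020.
Interference Suspension Credit: +409 days → 10 July 2021.
Administrative Delay Adjustment: +582 days → 12 February 2023.
Response Delay Deduction: −156 days → 9 September 2022.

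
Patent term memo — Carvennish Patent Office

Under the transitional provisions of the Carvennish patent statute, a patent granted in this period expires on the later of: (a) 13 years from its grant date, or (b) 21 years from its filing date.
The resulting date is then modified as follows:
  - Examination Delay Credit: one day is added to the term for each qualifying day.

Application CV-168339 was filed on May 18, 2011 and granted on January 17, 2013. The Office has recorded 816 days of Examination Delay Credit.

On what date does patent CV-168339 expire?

(a) grant + 13 years → 17 January 2026.
(b) filing + 21 years → 18 May 2032.
Later of the two: 18 May 2032.
Examination Delay Credit: +816 days → 12 August 2034.

August 12, 2034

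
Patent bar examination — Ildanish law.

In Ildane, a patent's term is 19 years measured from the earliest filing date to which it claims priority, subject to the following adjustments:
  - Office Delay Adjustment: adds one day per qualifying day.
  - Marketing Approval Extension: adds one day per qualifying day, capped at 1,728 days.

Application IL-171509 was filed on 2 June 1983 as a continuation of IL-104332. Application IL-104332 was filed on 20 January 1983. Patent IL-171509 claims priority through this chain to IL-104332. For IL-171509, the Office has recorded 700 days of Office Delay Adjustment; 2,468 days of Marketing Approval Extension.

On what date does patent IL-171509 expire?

Earliest priority filing: 20 January 1983.
Base term: 20 January 1983 + 19 years → 20 January 2002.
Office Delay Adjustment: +700 days → 21 December 2003.
Marketing Approval Extension: 2468 days claimed exceeds the 1728-day cap, so +1728 days → 13 September 2008.

September 13, 2008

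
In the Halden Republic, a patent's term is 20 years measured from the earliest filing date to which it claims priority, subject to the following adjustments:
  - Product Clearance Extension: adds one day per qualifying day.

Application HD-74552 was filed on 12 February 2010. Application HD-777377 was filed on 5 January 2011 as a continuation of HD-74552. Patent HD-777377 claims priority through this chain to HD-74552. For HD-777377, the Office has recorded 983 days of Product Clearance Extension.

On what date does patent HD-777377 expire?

Earliest priority filing: 12 February 2010.
Base term: 12 February 2010 + 20 years → 12 February 2030.
Product Clearance Extension: +983 days → 22 October 2032.

October 22, 2032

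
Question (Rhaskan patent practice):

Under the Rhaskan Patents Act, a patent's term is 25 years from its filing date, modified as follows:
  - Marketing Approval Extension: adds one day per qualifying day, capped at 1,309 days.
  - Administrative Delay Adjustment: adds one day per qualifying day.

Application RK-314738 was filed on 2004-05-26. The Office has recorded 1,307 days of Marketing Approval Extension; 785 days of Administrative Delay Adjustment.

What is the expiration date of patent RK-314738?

Base term: filing date + 25 years → 26 May 2029.
Marketing Approval Extension: 1307 days (within the 1309-day cap) → +1307 days → 23 December 2032.
Administrative Delay Adjustment: +785 days → 16 February 2035.

February 16, 2035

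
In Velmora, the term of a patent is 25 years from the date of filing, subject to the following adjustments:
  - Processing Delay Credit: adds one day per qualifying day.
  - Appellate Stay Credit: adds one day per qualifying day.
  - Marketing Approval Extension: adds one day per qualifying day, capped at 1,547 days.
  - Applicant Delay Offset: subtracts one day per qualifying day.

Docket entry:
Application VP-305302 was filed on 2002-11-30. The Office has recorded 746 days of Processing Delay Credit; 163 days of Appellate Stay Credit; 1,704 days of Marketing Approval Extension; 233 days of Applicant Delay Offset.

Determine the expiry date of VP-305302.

December 31, 2033

Base term: filing date + 25 years → 30 November 2027.
Processing Delay Credit: +746 days → 15 December 2029.
Appellate Stay Credit: +163 days → 27 May 2030.
Marketing Approval Extension: 1704 days claimed exceeds the 1547-day cap, so +1547 days → 21 August 2034.
Applicant Delay Offset: −233 days → 31 December 2033.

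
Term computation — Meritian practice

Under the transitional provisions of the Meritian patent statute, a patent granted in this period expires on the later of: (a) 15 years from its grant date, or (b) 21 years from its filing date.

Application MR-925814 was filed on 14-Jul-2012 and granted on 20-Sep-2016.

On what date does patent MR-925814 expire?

2033-07-14

(a) grant + 15 years → 20 September 2031.
(b) filing + 21 years → 14 July 2033.
Later of the two: 14 July 2033.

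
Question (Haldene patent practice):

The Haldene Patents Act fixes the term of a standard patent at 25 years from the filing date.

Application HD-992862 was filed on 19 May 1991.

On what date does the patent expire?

Filing date + 25 years → 19 May 2016.

2016-05-19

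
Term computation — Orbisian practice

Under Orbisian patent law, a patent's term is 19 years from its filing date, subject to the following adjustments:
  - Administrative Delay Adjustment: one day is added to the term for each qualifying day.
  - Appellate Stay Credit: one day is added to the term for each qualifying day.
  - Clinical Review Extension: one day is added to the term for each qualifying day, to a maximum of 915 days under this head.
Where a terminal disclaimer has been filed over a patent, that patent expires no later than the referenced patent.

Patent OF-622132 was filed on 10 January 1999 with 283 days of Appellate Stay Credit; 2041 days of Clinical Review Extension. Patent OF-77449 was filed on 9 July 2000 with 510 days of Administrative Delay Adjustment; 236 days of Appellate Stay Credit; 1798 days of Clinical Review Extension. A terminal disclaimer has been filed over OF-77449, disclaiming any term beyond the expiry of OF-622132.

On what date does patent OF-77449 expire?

2021-04-22

Natural term of OF-77449:
  Base: filing + 19 years → 9 July 2019.
  Administrative Delay Adjustment: +510 days → 30 November 2020.
  Appellate Stay Credit: +236 days → 24 July 2021.
  Clinical Review Extension: 1798 days claimed exceeds the 915-day cap, so +915 days → 25 January 2024.
Expiry of referenced patent OF-622132:
  Base: filing + 19 years → 10 January 2018.
  Appellate Stay Credit: +283 days → 20 October 2018.
  Clinical Review Extension: 2041 days claimed exceeds the 915-day cap, so +915 days → 22 April 2021.
Terminal disclaimer: OF-77449 expires on the earlier of 25 January 2024 and 22 April 2021.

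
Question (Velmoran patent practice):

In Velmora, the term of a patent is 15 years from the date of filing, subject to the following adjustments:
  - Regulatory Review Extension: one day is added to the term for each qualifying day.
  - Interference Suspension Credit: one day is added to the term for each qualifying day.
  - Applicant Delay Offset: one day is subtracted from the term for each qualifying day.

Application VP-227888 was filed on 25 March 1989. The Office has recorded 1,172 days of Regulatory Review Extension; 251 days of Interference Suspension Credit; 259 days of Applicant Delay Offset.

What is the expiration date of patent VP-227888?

June 2, 2007

Base term: filing date + 15 years → 25 March 2004.
Regulatory Review Extension: +1172 days → 10 June 2007.
Interference Suspension Credit: +251 days → 16 February 2008.
Applicant Delay Offset: −259 days → 2 June 2007.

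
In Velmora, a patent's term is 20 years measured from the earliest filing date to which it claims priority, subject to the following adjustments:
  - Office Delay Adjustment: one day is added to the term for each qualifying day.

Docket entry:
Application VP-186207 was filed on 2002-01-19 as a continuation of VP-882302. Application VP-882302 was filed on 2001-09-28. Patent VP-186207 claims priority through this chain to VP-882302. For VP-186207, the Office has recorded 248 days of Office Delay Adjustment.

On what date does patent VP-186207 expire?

Earliest priority filing: 28 September 2001.
Base term: 28 September 2001 + 20 years → 28 September 2021.
Office Delay Adjustment: +248 days → 3 June 2022.

June 3, 2022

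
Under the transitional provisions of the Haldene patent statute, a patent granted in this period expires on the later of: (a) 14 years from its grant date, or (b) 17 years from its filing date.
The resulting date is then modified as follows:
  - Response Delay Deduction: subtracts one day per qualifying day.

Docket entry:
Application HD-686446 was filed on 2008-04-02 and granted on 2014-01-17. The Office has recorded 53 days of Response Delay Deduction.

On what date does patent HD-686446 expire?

2027-11-25

(a) grant + 14 years → 17 January 2028.
(b) filing + 17 years → 2 April 2025.
Later of the two: 17 January 2028.
Response Delay Deduction: −53 days → 25 November 2027.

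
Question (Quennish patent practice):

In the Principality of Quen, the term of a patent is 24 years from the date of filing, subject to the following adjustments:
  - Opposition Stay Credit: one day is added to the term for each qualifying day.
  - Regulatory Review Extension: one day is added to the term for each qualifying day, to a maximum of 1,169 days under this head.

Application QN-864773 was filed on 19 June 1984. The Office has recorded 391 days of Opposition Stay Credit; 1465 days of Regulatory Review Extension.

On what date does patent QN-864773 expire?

Base term: filing date + 24 years → 19 June 2008.
Opposition Stay Credit: +391 days → 15 July 2009.
Regulatory Review Extension: 1465 days claimed exceeds the 1169-day cap, so +1169 days → 26 September 2012.

September 26, 2012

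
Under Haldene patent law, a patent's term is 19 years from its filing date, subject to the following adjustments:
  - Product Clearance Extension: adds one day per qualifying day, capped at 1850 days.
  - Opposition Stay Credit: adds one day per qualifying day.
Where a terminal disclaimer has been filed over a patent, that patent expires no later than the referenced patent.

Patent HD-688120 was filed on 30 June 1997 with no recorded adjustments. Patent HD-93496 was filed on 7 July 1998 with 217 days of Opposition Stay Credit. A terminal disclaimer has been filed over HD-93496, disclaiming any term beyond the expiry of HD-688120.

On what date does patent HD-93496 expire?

June 30, 2016

Natural term of HD-93496:
  Base: filing + 19 years → 7 July 2017.
  Opposition Stay Credit: +217 days → 9 February 2018.
Expiry of referenced patent HD-688120:
  Base: filing + 19 years → 30 June 2016.
Terminal disclaimer: HD-93496 expires on the earlier of 9 February 2018 and 30 June 2016.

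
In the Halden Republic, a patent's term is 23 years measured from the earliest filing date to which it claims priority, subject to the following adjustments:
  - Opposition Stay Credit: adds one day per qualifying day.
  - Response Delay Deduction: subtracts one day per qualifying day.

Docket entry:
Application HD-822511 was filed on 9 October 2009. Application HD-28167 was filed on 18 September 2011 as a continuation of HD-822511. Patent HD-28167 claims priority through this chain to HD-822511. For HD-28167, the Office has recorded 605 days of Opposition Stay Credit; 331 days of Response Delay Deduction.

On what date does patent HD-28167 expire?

Earliest priority filing: 9 October 2009.
Base term: 9 October 2009 + 23 years → 9 October 2032.
Opposition Stay Credit: +605 days → 6 June 2034.
Response Delay Deduction: −331 days → 10 July 2033.

2033-07-10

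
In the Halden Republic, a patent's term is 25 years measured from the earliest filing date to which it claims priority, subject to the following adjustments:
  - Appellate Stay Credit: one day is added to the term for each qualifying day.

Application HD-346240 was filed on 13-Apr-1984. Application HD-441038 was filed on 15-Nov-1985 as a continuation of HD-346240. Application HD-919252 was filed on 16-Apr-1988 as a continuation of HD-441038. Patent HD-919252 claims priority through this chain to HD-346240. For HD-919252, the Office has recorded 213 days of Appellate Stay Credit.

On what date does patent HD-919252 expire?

Earliest priority filing: 13 April 1984.
Base term: 13 April 1984 + 25 years → 13 April 2009.
Appellate Stay Credit: +213 days → 12 November 2009.

November 12, 2009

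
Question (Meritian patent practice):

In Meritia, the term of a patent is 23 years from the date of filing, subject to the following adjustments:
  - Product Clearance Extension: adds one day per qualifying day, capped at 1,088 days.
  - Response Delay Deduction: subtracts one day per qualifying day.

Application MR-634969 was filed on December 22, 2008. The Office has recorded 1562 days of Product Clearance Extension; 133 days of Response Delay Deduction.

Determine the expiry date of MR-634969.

Base term: filing date + 23 years → 22 December 2031.
Product Clearance Extension: 1562 days claimed exceeds the 1088-day cap, so +1088 days → 14 December 2034.
Response Delay Deduction: −133 days → 3 August 2034.

August 3, 2034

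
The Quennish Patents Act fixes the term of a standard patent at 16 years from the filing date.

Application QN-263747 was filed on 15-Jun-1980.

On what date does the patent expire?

June 15, 1996

Filing date + 16 years → 15 June 1996.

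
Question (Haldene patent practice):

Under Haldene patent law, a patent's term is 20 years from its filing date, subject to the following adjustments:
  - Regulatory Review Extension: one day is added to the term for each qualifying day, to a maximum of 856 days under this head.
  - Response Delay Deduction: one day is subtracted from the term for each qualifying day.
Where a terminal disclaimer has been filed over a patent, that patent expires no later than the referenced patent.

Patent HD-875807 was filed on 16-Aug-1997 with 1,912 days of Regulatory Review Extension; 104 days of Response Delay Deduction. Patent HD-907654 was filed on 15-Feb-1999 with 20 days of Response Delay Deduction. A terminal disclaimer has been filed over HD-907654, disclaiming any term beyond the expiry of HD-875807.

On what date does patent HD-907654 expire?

January 26, 2019

Natural term of HD-907654:
  Base: filing + 20 years → 15 February 2019.
  Response Delay Deduction: −20 days → 26 January 2019.
Expiry of referenced patent HD-875807:
  Base: filing + 20 years → 16 August 2017.
  Regulatory Review Extension: 1912 days claimed exceeds the 856-day cap, so +856 days → 20 December 2019.
  Response Delay Deduction: −104 days → 7 September 2019.
Terminal disclaimer: HD-907654 expires on the earlier of 26 January 2019 and 7 September 2019.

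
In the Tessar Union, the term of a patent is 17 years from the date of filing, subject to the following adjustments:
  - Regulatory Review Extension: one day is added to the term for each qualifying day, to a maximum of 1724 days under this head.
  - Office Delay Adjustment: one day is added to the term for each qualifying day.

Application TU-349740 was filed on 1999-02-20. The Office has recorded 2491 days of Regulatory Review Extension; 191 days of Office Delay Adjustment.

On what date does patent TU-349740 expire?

Base term: filing date + 17 years → 20 February 2016.
Regulatory Review Extension: 2491 days claimed exceeds the 1724-day cap, so +1724 days → 9 November 2020.
Office Delay Adjustment: +191 days → 19 May 2021.

2021-05-19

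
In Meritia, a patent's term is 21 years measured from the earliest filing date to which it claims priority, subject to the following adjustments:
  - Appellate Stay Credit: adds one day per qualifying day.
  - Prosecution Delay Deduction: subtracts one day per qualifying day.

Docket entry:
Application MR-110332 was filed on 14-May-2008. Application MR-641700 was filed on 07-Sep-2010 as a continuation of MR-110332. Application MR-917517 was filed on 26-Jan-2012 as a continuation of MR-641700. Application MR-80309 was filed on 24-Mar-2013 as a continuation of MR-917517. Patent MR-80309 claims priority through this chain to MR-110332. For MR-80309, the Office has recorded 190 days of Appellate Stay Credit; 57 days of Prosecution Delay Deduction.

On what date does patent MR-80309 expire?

Earliest priority filing: 14 May 2008.
Base term: 14 May 2008 + 21 years → 14 May 2029.
Appellate Stay Credit: +190 days → 20 November 2029.
Prosecution Delay Deduction: −57 days → 24 September 2029.

2029-09-24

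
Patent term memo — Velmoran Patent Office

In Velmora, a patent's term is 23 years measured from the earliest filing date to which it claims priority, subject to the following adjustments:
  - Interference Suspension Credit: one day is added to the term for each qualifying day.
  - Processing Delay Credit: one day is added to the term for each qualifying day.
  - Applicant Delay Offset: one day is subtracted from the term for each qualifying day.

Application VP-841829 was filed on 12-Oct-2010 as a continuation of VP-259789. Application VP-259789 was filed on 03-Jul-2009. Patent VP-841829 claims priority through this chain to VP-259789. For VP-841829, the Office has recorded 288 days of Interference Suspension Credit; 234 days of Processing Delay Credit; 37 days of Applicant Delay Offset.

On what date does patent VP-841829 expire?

Earliest priority filing: 3 July 2009.
Base term: 3 July 2009 + 23 years → 3 July 2032.
Interference Suspension Credit: +288 days → 17 April 2033.
Processing Delay Credit: +234 days → 7 December 2033.
Applicant Delay Offset: −37 days → 31 October 2033.

October 31, 2033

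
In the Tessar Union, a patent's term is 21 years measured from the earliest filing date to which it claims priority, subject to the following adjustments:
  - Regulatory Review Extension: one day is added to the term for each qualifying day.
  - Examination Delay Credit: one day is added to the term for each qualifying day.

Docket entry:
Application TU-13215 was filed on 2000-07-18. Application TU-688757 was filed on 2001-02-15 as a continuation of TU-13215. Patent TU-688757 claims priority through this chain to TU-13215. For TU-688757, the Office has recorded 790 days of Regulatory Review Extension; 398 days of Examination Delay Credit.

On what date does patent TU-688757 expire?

October 18, 2024

Earliest priority filing: 18 July 2000.
Base term: 18 July 2000 + 21 years → 18 July 2021.
Regulatory Review Extension: +790 days → 16 September 2023.
Examination Delay Credit: +398 days → 18 October 2024.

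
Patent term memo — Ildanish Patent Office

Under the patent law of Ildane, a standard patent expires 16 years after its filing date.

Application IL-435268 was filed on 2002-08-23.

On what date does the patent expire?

Filing date + 16 years → 23 August 2018.

August 23, 2018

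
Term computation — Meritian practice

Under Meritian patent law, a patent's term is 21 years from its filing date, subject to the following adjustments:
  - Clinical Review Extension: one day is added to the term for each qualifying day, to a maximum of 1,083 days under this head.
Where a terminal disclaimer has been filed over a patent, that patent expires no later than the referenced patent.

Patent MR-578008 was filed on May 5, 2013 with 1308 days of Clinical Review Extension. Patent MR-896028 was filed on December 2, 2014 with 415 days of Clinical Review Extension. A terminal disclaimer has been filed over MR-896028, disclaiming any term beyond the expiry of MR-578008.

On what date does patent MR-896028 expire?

Natural term of MR-896028:
  Base: filing + 21 years → 2 December 2035.
  Clinical Review Extension: 415 days (within the 1083-day cap) → +415 days → 20 January 2037.
Expiry of referenced patent MR-578008:
  Base: filing + 21 years → 5 May 2034.
  Clinical Review Extension: 1308 days claimed exceeds the 1083-day cap, so +1083 days → 22 April 2037.
Terminal disclaimer: MR-896028 expires on the earlier of 20 January 2037 and 22 April 2037.

January 20, 2037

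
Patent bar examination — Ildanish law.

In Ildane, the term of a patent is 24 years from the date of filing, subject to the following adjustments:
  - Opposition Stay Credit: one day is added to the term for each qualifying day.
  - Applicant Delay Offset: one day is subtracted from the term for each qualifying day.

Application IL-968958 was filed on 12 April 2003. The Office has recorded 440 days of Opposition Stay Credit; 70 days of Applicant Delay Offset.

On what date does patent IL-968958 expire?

Base term: filing date + 24 years → 12 April 2027.
Opposition Stay Credit: +440 days → 25 June 2028.
Applicant Delay Offset: −70 days → 16 April 2028.

2028-04-16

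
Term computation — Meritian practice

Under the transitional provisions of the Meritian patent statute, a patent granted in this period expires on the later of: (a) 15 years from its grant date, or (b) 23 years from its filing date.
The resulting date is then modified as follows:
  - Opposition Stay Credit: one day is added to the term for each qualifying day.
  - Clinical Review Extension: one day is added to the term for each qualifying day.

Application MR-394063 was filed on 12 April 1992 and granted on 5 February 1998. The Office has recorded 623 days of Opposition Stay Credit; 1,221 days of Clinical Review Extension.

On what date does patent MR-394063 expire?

2020-04-29

(a) grant + 15 years → 5 February 2013.
(b) filing + 23 years → 12 April 2015.
Later of the two: 12 April 2015.
Opposition Stay Credit: +623 days → 25 December 2016.
Clinical Review Extension: +1221 days → 29 April 2020.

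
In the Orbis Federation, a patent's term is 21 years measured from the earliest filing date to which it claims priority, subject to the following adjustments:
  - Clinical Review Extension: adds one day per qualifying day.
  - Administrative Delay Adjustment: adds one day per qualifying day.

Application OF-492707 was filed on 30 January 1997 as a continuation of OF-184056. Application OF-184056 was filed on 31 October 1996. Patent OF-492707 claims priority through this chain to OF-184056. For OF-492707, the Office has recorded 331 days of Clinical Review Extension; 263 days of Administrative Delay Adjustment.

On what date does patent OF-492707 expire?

2019-06-17

Earliest priority filing: 31 October 1996.
Base term: 31 October 1996 + 21 years → 31 October 2017.
Clinical Review Extension: +331 days → 27 September 2018.
Administrative Delay Adjustment: +263 days → 17 June 2019.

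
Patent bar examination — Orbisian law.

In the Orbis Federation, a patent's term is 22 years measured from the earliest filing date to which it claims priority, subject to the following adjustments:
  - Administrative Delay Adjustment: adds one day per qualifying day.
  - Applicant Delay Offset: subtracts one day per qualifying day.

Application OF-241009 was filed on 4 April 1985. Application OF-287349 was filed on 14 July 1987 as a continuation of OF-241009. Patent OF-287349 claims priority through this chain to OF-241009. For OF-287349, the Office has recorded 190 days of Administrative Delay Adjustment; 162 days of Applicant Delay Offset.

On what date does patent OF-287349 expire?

2007-05-02

Earliest priority filing: 4 April 1985.
Base term: 4 April 1985 + 22 years → 4 April 2007.
Administrative Delay Adjustment: +190 days → 11 October 2007.
Applicant Delay Offset: −162 days → 2 May 2007.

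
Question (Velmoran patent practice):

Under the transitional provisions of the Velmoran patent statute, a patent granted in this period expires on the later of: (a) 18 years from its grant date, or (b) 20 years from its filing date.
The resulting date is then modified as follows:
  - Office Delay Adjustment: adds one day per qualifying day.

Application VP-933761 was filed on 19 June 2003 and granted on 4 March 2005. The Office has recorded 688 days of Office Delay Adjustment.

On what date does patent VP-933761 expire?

2025-05-07

(a) grant + 18 years → 4 March 2023.
(b) filing + 20 years → 19 June 2023.
Later of the two: 19 June 2023.
Office Delay Adjustment: +688 days → 7 May 2025.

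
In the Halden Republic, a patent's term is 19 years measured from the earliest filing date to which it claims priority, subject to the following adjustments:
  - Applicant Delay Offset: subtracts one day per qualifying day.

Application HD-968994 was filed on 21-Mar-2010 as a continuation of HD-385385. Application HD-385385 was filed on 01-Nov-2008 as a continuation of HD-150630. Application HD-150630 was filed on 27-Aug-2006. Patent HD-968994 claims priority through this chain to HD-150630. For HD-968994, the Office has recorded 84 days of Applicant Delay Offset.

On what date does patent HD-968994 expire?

Earliest priority filing: 27 August 2006.
Base term: 27 August 2006 + 19 years → 27 August 2025.
Applicant Delay Offset: −84 days → 4 June 2025.

June 4, 2025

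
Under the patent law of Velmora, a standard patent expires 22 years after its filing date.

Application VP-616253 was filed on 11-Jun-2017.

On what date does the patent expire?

Filing date + 22 years → 11 June 2039.

June 11, 2039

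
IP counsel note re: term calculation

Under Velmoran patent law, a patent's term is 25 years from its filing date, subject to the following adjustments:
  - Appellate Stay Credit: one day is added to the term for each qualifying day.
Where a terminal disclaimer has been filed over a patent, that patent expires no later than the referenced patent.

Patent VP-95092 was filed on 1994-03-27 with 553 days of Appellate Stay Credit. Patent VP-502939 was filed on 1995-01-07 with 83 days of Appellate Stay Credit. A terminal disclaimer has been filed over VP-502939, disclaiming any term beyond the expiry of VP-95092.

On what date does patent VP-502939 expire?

Natural term of VP-502939:
  Base: filing + 25 years → 7 January 2020.
  Appellate Stay Credit: +83 days → 30 March 2020.
Expiry of referenced patent VP-95092:
  Base: filing + 25 years → 27 March 2019.
  Appellate Stay Credit: +553 days → 30 September 2020.
Terminal disclaimer: VP-502939 expires on the earlier of 30 March 2020 and 30 September 2020.

2020-03-30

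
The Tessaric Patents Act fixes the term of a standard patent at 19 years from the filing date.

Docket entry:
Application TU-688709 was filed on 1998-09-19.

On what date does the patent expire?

Filing date + 19 years → 19 September 2017.

2017-09-19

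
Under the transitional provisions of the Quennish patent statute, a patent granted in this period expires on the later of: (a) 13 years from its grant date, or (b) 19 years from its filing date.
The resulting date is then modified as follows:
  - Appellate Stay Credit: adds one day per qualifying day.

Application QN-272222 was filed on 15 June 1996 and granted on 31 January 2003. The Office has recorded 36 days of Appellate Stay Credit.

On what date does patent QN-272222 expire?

(a) grant + 13 years → 31 January 2016.
(b) filing + 19 years → 15 June 2015.
Later of the two: 31 January 2016.
Appellate Stay Credit: +36 days → 7 March 2016.

March 7, 2016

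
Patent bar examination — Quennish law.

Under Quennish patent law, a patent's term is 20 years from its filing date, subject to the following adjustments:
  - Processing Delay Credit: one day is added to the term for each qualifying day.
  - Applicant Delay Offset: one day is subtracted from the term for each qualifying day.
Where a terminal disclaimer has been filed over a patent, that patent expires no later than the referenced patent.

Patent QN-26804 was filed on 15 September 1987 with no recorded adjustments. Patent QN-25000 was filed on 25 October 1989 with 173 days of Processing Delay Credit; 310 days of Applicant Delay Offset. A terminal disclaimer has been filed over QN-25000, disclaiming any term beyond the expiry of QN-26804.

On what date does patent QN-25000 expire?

September 15, 2007

Natural term of QN-25000:
  Base: filing + 20 years → 25 October 2009.
  Processing Delay Credit: +173 days → 16 April 2010.
  Applicant Delay Offset: −310 days → 10 June 2009.
Expiry of referenced patent QN-26804:
  Base: filing + 20 years → 15 September 2007.
Terminal disclaimer: QN-25000 expires on the earlier of 10 June 2009 and 15 September 2007.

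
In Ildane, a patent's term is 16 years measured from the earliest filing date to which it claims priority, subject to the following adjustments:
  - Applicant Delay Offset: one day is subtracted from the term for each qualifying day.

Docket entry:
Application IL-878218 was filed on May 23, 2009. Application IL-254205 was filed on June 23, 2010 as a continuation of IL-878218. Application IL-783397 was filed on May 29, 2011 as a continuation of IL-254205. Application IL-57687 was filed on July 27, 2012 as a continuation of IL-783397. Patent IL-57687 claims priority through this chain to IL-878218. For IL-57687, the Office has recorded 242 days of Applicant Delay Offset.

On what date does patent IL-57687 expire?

Earliest priority filing: 23 May 2009.
Base term: 23 May 2009 + 16 years → 23 May 2025.
Applicant Delay Offset: −242 days → 23 September 2024.

2024-09-23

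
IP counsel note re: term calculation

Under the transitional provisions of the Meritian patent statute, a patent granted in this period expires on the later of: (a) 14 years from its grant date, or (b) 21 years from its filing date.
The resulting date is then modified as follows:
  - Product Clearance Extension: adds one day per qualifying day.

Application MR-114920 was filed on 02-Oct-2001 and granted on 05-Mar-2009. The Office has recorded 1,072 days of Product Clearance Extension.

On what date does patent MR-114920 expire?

(a) grant + 14 years → 5 March 2023.
(b) filing + 21 years → 2 October 2022.
Later of the two: 5 March 2023.
Product Clearance Extension: +1072 days → 9 February 2026.

2026-02-09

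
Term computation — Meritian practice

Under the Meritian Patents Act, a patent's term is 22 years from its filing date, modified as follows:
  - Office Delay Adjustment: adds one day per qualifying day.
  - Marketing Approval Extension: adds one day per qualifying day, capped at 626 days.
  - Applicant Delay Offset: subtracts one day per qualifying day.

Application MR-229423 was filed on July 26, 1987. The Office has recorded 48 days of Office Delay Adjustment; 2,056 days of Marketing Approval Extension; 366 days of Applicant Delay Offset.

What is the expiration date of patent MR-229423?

2010-05-30

Base term: filing date + 22 years → 26 July 2009.
Office Delay Adjustment: +48 days → 12 September 2009.
Marketing Approval Extension: 2056 days claimed exceeds the 626-day cap, so +626 days → 31 May 2011.
Applicant Delay Offset: −366 days → 30 May 2010.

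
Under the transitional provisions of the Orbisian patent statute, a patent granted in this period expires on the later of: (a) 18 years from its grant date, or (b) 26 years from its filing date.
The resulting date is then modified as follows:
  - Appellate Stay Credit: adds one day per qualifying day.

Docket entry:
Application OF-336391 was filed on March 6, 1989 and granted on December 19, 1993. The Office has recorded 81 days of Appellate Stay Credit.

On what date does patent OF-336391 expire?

2015-05-26

(a) grant + 18 years → 19 December 2011.
(b) filing + 26 years → 6 March 2015.
Later of the two: 6 March 2015.
Appellate Stay Credit: +81 days → 26 May 2015.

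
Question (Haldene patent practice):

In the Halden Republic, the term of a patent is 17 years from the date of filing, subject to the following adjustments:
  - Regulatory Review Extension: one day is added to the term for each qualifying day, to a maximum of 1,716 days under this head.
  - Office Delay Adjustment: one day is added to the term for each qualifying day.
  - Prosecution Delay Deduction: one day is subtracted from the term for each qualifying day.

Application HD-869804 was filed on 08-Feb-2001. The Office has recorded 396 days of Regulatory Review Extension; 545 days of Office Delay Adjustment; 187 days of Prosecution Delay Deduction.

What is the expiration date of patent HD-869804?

Base term: filing date + 17 years → 8 February 2018.
Regulatory Review Extension: 396 days (within the 1716-day cap) → +396 days → 11 March 2019.
Office Delay Adjustment: +545 days → 6 September 2020.
Prosecution Delay Deduction: −187 days → 3 March 2020.

March 3, 2020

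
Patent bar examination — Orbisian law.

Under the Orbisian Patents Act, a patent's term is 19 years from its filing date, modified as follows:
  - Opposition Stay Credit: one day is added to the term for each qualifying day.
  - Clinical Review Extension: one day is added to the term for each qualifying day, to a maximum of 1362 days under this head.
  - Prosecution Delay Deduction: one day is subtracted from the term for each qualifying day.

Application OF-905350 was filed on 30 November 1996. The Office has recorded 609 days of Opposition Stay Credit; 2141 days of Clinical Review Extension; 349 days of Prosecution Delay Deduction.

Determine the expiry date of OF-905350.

2020-05-09

Base term: filing date + 19 years → 30 November 2015.
Opposition Stay Credit: +609 days → 31 July 2017.
Clinical Review Extension: 2141 days claimed exceeds the 1362-day cap, so +1362 days → 23 April 2021.
Prosecution Delay Deduction: −349 days → 9 May 2020.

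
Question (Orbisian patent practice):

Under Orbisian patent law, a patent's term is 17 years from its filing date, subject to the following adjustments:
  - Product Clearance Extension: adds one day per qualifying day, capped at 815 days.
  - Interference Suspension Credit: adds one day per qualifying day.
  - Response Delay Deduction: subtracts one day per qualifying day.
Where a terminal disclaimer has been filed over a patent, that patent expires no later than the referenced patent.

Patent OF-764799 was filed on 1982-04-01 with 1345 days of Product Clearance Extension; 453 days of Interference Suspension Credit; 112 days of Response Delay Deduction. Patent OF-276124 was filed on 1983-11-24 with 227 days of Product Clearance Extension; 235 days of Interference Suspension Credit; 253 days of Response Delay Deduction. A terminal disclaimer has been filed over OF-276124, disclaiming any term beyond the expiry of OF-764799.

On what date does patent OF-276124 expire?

June 21, 2001

Natural term of OF-276124:
  Base: filing + 17 years → 24 November 2000.
  Product Clearance Extension: 227 days (within the 815-day cap) → +227 days → 9 July 2001.
  Interference Suspension Credit: +235 days → 1 March 2002.
  Response Delay Deduction: −253 days → 21 June 2001.
Expiry of referenced patent OF-764799:
  Base: filing + 17 years → 1 April 1999.
  Product Clearance Extension: 1345 days claimed exceeds the 815-day cap, so +815 days → 24 June 2001.
  Interference Suspension Credit: +453 days → 20 September 2002.
  Response Delay Deduction: −112 days → 31 May 2002.
Terminal disclaimer: OF-276124 expires on the earlier of 21 June 2001 and 31 May 2002.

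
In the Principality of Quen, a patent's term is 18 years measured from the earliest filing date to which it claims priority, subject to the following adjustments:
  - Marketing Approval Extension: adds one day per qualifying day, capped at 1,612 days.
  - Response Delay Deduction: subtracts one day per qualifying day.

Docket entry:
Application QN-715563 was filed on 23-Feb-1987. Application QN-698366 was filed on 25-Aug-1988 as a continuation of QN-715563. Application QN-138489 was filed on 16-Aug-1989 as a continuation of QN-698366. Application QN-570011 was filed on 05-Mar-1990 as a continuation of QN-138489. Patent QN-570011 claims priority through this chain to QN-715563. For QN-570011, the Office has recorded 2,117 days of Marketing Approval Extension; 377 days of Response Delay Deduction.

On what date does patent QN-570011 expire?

Earliest priority filing: 23 February 1987.
Base term: 23 February 1987 + 18 years → 23 February 2005.
Marketing Approval Extension: 2117 days claimed exceeds the 1612-day cap, so +1612 days → 24 July 2009.
Response Delay Deduction: −377 days → 12 July 2008.

July 12, 2008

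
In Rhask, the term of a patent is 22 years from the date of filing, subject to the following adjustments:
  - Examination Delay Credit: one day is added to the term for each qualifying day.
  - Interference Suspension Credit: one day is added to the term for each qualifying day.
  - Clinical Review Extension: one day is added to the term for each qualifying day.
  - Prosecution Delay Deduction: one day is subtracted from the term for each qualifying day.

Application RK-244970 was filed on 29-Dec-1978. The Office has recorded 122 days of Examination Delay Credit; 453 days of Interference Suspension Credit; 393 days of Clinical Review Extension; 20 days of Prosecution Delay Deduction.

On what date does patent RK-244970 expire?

2003-08-04

Base term: filing date + 22 years → 29 December 2000.
Examination Delay Credit: +122 days → 30 April 2001.
Interference Suspension Credit: +453 days → 27 July 2002.
Clinical Review Extension: +393 days → 24 August 2003.
Prosecution Delay Deduction: −20 days → 4 August 2003.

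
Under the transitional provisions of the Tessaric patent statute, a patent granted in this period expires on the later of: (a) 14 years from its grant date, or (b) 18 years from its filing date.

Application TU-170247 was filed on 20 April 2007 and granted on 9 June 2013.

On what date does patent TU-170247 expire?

June 9, 2027

(a) grant + 14 years → 9 June 2027.
(b) filing + 18 years → 20 April 2025.
Later of the two: 9 June 2027.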